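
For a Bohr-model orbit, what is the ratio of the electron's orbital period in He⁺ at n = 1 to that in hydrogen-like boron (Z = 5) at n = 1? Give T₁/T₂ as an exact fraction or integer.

25/4

T ∝ Z^-2 · n^3
T₁/T₂ = (2/5)^-2 · (1/1)^3 = 25/4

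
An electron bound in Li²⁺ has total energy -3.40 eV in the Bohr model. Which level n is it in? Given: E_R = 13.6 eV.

E_n = −E_R Z²/n² ⇒ n² = E_R Z²/(−E_n) = 13.6 × 3² / 3.40 ≈ 36.00
n = 6

6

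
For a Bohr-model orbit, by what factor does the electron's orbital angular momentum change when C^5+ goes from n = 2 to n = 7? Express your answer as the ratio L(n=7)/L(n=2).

7/2

L = nℏ depends only on n, so L ∝ n.
L(n=7)/L(n=2) = (7/2)^1 = 7/2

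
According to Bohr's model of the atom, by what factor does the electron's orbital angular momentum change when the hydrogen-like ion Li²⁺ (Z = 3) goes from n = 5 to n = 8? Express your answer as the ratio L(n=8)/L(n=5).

8/5

L = nℏ depends only on n, so L ∝ n.
L(n=8)/L(n=5) = (8/5)^1 = 8/5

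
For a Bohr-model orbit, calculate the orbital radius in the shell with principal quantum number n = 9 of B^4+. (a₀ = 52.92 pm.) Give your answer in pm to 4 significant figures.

r_n = n²a₀/Z = 9² × 52.92 / 5
    = 81 × 52.92 / 5 = 857.3 pm

857.3 pm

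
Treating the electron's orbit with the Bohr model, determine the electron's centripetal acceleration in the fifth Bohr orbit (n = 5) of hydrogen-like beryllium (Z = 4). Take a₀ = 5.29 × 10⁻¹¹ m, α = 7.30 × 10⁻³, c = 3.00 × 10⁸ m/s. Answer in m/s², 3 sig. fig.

9.28 × 10²¹ m/s²

r = n²a₀/Z = 3.31 × 10⁻¹⁰ m, v = Zαc/n = 1.75 × 10⁶ m/s
a = v²/r = (1.75 × 10⁶)² / 3.31 × 10⁻¹⁰ = 9.28 × 10²¹ m/s²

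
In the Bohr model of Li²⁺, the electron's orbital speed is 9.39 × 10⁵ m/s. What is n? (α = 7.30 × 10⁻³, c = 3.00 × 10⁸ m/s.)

v_n = Zαc/n ⇒ n = Zαc/v = 3 × 0.00730 × 3.00 × 10⁸ / 9.39 × 10⁵ ≈ 7.00
n = 7

7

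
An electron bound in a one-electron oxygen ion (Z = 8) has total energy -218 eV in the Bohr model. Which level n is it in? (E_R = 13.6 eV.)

E_n = −E_R Z²/n² ⇒ n² = E_R Z²/(−E_n) = 13.6 × 8² / 218 ≈ 3.99
n = 2

2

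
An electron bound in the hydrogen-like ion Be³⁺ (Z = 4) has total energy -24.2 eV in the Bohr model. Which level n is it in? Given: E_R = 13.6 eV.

3

E_n = −E_R Z²/n² ⇒ n² = E_R Z²/(−E_n) = 13.6 × 4² / 24.2 ≈ 8.99
n = 3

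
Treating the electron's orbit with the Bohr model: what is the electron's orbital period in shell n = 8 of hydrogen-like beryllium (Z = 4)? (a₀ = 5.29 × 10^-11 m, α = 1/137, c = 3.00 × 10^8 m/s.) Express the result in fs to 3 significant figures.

r = n²a₀/Z = 8²·5.29 × 10^-11/4 = 8.46 × 10^-10 m
v = Zαc/n = 4·0.00730·3.00 × 10^8/8 = 1.09 × 10^6 m/s
T = 2πr/v = 4.86 × 10^-15 s = 4.86 fs

4.86 fs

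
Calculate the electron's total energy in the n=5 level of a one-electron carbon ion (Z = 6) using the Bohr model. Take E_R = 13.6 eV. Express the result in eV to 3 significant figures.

E_n = −E_R·Z²/n² = −13.6 × 6²/5² = -19.6 eV

-19.6 eV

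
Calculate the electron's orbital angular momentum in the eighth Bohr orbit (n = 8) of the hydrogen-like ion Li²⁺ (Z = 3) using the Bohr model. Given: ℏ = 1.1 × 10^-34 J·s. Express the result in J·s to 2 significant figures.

8.8 × 10^-34 J·s

L_n = nℏ = 8 × 1.1 × 10^-34 = 8.8 × 10^-34 J·s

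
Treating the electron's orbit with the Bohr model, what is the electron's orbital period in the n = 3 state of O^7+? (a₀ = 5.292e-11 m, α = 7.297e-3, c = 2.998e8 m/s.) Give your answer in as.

64.12 as

r = n²a₀/Z = 3²·5.292e-11/8 = 5.954e-11 m
v = Zαc/n = 8·0.007297·2.998e8/3 = 5.834e6 m/s
T = 2πr/v = 6.412e-17 s = 64.12 as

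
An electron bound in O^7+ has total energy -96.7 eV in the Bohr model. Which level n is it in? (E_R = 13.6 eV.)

E_n = −E_R Z²/n² ⇒ n² = E_R Z²/(−E_n) = 13.6 × 8² / 96.7 ≈ 9.00
n = 3

3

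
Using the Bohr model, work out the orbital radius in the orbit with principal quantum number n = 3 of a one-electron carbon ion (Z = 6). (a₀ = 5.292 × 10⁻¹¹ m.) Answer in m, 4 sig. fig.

7.938 × 10⁻¹¹ m

r_n = n²a₀/Z = 3² × 5.292 × 10⁻¹¹ / 6
    = 9 × 5.292 × 10⁻¹¹ / 6 = 7.938 × 10⁻¹¹ m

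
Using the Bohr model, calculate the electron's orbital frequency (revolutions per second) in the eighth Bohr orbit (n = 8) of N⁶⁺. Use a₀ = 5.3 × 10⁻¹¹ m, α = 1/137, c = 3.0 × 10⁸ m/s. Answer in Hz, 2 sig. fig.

r = n²a₀/Z = 4.8 × 10⁻¹⁰ m, v = Zαc/n = 1.9 × 10⁶ m/s
f = v/(2πr) = 6.3 × 10¹⁴ Hz

6.3 × 10¹⁴ Hz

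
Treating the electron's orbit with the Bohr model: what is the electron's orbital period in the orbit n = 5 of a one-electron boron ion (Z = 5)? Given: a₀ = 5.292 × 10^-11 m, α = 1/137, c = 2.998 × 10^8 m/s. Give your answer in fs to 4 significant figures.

0.7597 fs

r = n²a₀/Z = 5²·5.292 × 10^-11/5 = 2.646 × 10^-10 m
v = Zαc/n = 5·0.007299·2.998 × 10^8/5 = 2.188 × 10^6 m/s
T = 2πr/v = 7.597 × 10^-16 s = 0.7597 fs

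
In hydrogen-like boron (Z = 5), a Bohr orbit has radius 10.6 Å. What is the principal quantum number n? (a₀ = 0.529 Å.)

10

r_n = n²a₀/Z ⇒ n² = rZ/a₀ = 10.6 × 5 / 0.529 ≈ 100.19
n = 10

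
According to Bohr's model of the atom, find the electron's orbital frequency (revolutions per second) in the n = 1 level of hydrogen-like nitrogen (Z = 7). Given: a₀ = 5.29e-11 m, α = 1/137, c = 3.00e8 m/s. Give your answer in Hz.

r = n²a₀/Z = 7.56e-12 m, v = Zαc/n = 1.53e7 m/s
f = v/(2πr) = 3.23e17 Hz

3.23e17 Hz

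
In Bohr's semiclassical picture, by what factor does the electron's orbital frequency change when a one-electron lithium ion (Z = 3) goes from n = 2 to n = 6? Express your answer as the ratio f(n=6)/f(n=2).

f ∝ Z^2 · n^-3; with Z fixed, f ∝ n^-3.
f(n=6)/f(n=2) = (6/2)^-3 = 1/27

1/27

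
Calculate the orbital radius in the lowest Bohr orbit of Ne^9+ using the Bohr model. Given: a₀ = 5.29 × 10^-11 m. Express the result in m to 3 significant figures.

5.29 × 10^-12 m

r_n = n²a₀/Z = 1² × 5.29 × 10^-11 / 10
    = 1 × 5.29 × 10^-11 / 10 = 5.29 × 10^-12 m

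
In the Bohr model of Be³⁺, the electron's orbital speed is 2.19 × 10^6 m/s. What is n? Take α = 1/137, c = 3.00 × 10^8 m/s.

4

v_n = Zαc/n ⇒ n = Zαc/v = 4 × 0.00730 × 3.00 × 10^8 / 2.19 × 10^6 ≈ 4.00
n = 4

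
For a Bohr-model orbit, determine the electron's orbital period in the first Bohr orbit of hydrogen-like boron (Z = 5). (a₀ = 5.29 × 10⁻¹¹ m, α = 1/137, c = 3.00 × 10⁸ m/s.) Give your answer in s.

r = n²a₀/Z = 1²·5.29 × 10⁻¹¹/5 = 1.06 × 10⁻¹¹ m
v = Zαc/n = 5·0.00730·3.00 × 10⁸/1 = 1.09 × 10⁷ m/s
T = 2πr/v = 6.07 × 10⁻¹⁸ s

6.07 × 10⁻¹⁸ s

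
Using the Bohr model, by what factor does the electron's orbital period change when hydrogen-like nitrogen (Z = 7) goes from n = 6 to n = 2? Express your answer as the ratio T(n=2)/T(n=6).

T ∝ Z^-2 · n^3; with Z fixed, T ∝ n^3.
T(n=2)/T(n=6) = (2/6)^3 = 1/27

1/27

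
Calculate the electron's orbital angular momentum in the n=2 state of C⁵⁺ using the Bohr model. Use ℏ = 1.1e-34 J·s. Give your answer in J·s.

2.2e-34 J·s

L_n = nℏ = 2 × 1.1e-34 = 2.2e-34 J·s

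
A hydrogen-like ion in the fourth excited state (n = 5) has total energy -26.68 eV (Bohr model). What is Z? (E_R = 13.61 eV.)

7

E_n = −E_R Z²/n² ⇒ Z² = −E_n n²/E_R = 26.68 × 5² / 13.61 ≈ 49.01
Z = 7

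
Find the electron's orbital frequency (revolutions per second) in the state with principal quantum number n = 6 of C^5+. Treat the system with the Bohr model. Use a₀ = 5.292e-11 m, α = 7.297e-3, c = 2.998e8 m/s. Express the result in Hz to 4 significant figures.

1.097e15 Hz

r = n²a₀/Z = 3.175e-10 m, v = Zαc/n = 2.188e6 m/s
f = v/(2πr) = 1.097e15 Hz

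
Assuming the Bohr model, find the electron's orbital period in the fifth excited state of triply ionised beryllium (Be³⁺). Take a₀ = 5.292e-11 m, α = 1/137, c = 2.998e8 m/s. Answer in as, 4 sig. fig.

2051 as

r = n²a₀/Z = 6²·5.292e-11/4 = 4.763e-10 m
v = Zαc/n = 4·0.007299·2.998e8/6 = 1.459e6 m/s
T = 2πr/v = 2.051e-15 s = 2051 as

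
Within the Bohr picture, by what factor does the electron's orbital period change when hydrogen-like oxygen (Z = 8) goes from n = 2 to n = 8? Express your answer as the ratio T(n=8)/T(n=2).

T ∝ Z^-2 · n^3; with Z fixed, T ∝ n^3.
T(n=8)/T(n=2) = (8/2)^3 = 64

64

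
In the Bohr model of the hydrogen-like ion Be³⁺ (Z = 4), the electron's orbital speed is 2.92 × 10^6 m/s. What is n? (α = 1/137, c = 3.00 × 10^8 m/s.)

v_n = Zαc/n ⇒ n = Zαc/v = 4 × 0.00730 × 3.00 × 10^8 / 2.92 × 10^6 ≈ 3.00
n = 3

3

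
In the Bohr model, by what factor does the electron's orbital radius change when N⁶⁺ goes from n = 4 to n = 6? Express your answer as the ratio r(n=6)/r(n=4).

9/4

r ∝ Z^-1 · n^2; with Z fixed, r ∝ n^2.
r(n=6)/r(n=4) = (6/4)^2 = 9/4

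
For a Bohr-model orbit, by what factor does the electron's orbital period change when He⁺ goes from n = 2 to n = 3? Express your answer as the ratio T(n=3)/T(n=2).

T ∝ Z^-2 · n^3; with Z fixed, T ∝ n^3.
T(n=3)/T(n=2) = (3/2)^3 = 27/8

27/8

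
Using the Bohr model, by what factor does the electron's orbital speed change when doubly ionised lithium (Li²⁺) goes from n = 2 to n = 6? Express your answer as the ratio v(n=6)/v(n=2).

v ∝ Z^1 · n^-1; with Z fixed, v ∝ n^-1.
v(n=6)/v(n=2) = (6/2)^-1 = 1/3

1/3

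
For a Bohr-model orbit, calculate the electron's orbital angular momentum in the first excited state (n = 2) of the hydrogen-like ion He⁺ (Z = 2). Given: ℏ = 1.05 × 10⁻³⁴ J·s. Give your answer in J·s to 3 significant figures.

2.10 × 10⁻³⁴ J·s

L_n = nℏ = 2 × 1.05 × 10⁻³⁴ = 2.10 × 10⁻³⁴ J·s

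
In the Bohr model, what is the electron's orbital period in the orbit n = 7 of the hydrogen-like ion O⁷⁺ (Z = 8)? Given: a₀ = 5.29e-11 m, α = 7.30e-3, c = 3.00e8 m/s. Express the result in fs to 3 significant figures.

r = n²a₀/Z = 7²·5.29e-11/8 = 3.24e-10 m
v = Zαc/n = 8·0.00730·3.00e8/7 = 2.50e6 m/s
T = 2πr/v = 8.13e-16 s = 0.813 fs

0.813 fs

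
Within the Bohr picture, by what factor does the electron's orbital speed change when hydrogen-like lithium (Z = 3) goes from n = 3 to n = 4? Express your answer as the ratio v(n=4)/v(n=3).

3/4

v ∝ Z^1 · n^-1; with Z fixed, v ∝ n^-1.
v(n=4)/v(n=3) = (4/3)^-1 = 3/4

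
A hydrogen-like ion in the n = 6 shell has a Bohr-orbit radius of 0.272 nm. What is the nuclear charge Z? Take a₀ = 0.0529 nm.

7

r_n = n²a₀/Z ⇒ Z = n²a₀/r = 6² × 0.0529 / 0.272 ≈ 7.00
Z = 7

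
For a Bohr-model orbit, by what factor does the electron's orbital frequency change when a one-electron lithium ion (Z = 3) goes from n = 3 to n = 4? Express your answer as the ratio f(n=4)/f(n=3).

27/64

f ∝ Z^2 · n^-3; with Z fixed, f ∝ n^-3.
f(n=4)/f(n=3) = (4/3)^-3 = 27/64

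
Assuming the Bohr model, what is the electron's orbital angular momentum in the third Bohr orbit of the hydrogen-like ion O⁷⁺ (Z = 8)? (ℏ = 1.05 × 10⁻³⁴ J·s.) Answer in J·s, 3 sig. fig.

L_n = nℏ = 3 × 1.05 × 10⁻³⁴ = 3.15 × 10⁻³⁴ J·s

3.15 × 10⁻³⁴ J·s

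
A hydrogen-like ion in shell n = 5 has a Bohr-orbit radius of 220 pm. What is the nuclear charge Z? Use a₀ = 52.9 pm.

r_n = n²a₀/Z ⇒ Z = n²a₀/r = 5² × 52.9 / 220 ≈ 6.01
Z = 6

6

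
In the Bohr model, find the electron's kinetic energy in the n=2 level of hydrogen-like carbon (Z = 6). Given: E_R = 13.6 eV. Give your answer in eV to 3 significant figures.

122 eV

For a Coulomb orbit the virial theorem gives K = −E_n.
E_n = −E_R·Z²/n², so K = E_R·Z²/n² = 13.6 × 6²/2² = 122 eV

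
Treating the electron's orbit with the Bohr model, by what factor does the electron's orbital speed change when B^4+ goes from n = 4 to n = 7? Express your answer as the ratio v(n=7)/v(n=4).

v ∝ Z^1 · n^-1; with Z fixed, v ∝ n^-1.
v(n=7)/v(n=4) = (7/4)^-1 = 4/7

4/7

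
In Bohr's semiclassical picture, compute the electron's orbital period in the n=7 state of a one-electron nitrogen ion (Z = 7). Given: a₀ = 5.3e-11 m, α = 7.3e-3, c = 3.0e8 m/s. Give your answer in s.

r = n²a₀/Z = 7²·5.3e-11/7 = 3.7e-10 m
v = Zαc/n = 7·0.0073·3.0e8/7 = 2.2e6 m/s
T = 2πr/v = 1.1e-15 s

1.1e-15 s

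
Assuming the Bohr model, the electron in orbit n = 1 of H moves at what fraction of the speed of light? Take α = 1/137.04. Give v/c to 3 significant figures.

v_n = Zαc/n, so v/c = Zα/n = 1 × 0.00730 / 1 = 0.00730

0.00730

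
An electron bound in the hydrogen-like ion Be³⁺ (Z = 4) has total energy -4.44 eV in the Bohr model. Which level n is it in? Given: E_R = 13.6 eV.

E_n = −E_R Z²/n² ⇒ n² = E_R Z²/(−E_n) = 13.6 × 4² / 4.44 ≈ 49.01
n = 7

7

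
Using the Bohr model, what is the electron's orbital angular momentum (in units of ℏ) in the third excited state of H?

4

L_n = nℏ, so L/ℏ = n = 4.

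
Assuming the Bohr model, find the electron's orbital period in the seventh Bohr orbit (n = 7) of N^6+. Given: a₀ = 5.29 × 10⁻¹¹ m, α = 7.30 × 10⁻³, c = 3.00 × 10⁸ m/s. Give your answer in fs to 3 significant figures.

r = n²a₀/Z = 7²·5.29 × 10⁻¹¹/7 = 3.70 × 10⁻¹⁰ m
v = Zαc/n = 7·0.00730·3.00 × 10⁸/7 = 2.19 × 10⁶ m/s
T = 2πr/v = 1.06 × 10⁻¹⁵ s = 1.06 fs

1.06 fs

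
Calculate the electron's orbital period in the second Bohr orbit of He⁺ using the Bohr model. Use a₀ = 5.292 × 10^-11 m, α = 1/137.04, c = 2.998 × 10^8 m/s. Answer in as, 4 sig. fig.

r = n²a₀/Z = 2²·5.292 × 10^-11/2 = 1.058 × 10^-10 m
v = Zαc/n = 2·0.007297·2.998 × 10^8/2 = 2.188 × 10^6 m/s
T = 2πr/v = 3.040 × 10^-16 s = 304.0 as

304.0 as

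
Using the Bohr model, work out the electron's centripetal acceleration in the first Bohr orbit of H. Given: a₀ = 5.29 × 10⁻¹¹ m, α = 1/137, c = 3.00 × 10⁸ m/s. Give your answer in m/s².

9.06 × 10²² m/s²

r = n²a₀/Z = 5.29 × 10⁻¹¹ m, v = Zαc/n = 2.19 × 10⁶ m/s
a = v²/r = (2.19 × 10⁶)² / 5.29 × 10⁻¹¹ = 9.06 × 10²² m/s²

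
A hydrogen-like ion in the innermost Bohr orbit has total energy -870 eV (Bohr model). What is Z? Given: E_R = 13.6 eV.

E_n = −E_R Z²/n² ⇒ Z² = −E_n n²/E_R = 870 × 1² / 13.6 ≈ 63.97
Z = 8

8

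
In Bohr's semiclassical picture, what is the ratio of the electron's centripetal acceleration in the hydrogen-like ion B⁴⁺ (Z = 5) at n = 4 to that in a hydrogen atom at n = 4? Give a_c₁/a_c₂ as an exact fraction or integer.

a_c ∝ Z^3 · n^-4
a_c₁/a_c₂ = (5/1)^3 · (4/4)^-4 = 125

125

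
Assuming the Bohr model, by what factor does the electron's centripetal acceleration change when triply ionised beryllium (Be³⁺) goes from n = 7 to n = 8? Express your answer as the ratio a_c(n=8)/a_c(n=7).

2401/4096

a_c ∝ Z^3 · n^-4; with Z fixed, a_c ∝ n^-4.
a_c(n=8)/a_c(n=7) = (8/7)^-4 = 2401/4096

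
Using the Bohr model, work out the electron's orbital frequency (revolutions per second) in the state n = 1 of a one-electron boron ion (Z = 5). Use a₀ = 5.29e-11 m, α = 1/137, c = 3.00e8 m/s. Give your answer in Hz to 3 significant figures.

1.65e17 Hz

r = n²a₀/Z = 1.06e-11 m, v = Zαc/n = 1.09e7 m/s
f = v/(2πr) = 1.65e17 Hz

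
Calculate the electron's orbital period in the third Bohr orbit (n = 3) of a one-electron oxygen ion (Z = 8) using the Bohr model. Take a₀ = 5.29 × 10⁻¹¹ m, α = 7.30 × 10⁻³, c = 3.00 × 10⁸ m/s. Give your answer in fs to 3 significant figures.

0.0640 fs

r = n²a₀/Z = 3²·5.29 × 10⁻¹¹/8 = 5.95 × 10⁻¹¹ m
v = Zαc/n = 8·0.00730·3.00 × 10⁸/3 = 5.84 × 10⁶ m/s
T = 2πr/v = 6.40 × 10⁻¹⁷ s = 0.0640 fs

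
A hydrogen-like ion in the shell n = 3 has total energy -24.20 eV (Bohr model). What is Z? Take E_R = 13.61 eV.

E_n = −E_R Z²/n² ⇒ Z² = −E_n n²/E_R = 24.20 × 3² / 13.61 ≈ 16.00
Z = 4

4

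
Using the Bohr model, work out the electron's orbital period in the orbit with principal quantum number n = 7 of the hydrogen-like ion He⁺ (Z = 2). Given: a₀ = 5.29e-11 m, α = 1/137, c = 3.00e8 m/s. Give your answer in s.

1.30e-14 s

r = n²a₀/Z = 7²·5.29e-11/2 = 1.30e-9 m
v = Zαc/n = 2·0.00730·3.00e8/7 = 6.26e5 m/s
T = 2πr/v = 1.30e-14 s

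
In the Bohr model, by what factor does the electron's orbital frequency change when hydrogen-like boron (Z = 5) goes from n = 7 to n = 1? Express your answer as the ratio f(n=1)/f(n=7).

343

f ∝ Z^2 · n^-3; with Z fixed, f ∝ n^-3.
f(n=1)/f(n=7) = (1/7)^-3 = 343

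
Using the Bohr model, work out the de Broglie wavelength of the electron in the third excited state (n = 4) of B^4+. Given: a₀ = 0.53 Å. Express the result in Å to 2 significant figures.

2.7 Å

The Bohr quantisation condition is nλ = 2πr_n.
r_n = n²a₀/Z = 1.7 Å
λ = 2πr_n/n = 2π·1.7/4 = 2.7 Å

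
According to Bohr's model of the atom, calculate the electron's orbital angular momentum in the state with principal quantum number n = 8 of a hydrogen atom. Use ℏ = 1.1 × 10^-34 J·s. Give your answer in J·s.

L_n = nℏ = 8 × 1.1 × 10^-34 = 8.8 × 10^-34 J·s

8.8 × 10^-34 J·s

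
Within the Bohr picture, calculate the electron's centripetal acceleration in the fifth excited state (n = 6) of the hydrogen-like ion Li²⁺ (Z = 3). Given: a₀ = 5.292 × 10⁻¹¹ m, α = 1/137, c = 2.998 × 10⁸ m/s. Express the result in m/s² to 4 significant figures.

1.885 × 10²¹ m/s²

r = n²a₀/Z = 6.350 × 10⁻¹⁰ m, v = Zαc/n = 1.094 × 10⁶ m/s
a = v²/r = (1.094 × 10⁶)² / 6.350 × 10⁻¹⁰ = 1.885 × 10²¹ m/s²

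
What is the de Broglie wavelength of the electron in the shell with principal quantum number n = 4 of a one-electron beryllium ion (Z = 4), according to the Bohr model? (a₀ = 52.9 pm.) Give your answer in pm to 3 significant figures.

The Bohr quantisation condition is nλ = 2πr_n.
r_n = n²a₀/Z = 212 pm
λ = 2πr_n/n = 2π·212/4 = 332 pm

332 pm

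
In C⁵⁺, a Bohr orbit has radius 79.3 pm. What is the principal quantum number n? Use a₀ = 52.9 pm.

3

r_n = n²a₀/Z ⇒ n² = rZ/a₀ = 79.3 × 6 / 52.9 ≈ 8.99
n = 3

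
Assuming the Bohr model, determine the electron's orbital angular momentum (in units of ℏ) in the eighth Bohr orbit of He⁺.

L_n = nℏ, so L/ℏ = n = 8.

8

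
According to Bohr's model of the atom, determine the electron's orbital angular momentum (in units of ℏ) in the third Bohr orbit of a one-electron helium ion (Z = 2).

L_n = nℏ, so L/ℏ = n = 3.

3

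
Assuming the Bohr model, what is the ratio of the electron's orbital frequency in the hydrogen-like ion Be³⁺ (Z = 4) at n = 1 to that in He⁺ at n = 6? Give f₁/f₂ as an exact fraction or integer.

f ∝ Z^2 · n^-3
f₁/f₂ = (4/2)^2 · (1/6)^-3 = 864

864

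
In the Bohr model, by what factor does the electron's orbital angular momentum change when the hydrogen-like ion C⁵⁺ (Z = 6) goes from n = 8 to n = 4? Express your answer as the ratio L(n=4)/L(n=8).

L = nℏ depends only on n, so L ∝ n.
L(n=4)/L(n=8) = (4/8)^1 = 1/2

1/2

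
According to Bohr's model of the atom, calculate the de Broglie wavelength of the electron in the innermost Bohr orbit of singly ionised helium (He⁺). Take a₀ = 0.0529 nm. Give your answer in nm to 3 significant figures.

The Bohr quantisation condition is nλ = 2πr_n.
r_n = n²a₀/Z = 0.0265 nm
λ = 2πr_n/n = 2π·0.0265/1 = 0.166 nm

0.166 nm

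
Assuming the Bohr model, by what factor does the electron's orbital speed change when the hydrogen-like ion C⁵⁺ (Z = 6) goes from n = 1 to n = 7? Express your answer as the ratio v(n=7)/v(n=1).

v ∝ Z^1 · n^-1; with Z fixed, v ∝ n^-1.
v(n=7)/v(n=1) = (7/1)^-1 = 1/7

1/7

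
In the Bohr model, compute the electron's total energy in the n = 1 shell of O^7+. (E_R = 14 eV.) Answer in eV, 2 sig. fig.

-900 eV

E_n = −E_R·Z²/n² = −14 × 8²/1² = -900 eV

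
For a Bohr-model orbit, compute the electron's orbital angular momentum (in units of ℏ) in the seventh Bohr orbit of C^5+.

L_n = nℏ, so L/ℏ = n = 7.

7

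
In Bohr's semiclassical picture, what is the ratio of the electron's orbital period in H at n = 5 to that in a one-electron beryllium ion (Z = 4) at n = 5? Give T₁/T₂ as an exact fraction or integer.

T ∝ Z^-2 · n^3
T₁/T₂ = (1/4)^-2 · (5/5)^3 = 16

16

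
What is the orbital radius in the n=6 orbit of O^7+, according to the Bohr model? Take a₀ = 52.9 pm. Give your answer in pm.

238 pm

r_n = n²a₀/Z = 6² × 52.9 / 8
    = 36 × 52.9 / 8 = 238 pm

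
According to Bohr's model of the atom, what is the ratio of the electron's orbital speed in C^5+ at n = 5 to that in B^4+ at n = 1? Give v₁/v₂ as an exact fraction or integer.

v ∝ Z^1 · n^-1
v₁/v₂ = (6/5)^1 · (5/1)^-1 = 6/25

6/25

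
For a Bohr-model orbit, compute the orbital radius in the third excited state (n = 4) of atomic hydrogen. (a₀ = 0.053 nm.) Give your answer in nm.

r_n = n²a₀/Z = 4² × 0.053 / 1
    = 16 × 0.053 / 1 = 0.85 nm

0.85 nm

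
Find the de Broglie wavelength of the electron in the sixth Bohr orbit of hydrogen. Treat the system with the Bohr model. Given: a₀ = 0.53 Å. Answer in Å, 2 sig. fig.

The Bohr quantisation condition is nλ = 2πr_n.
r_n = n²a₀/Z = 19 Å
λ = 2πr_n/n = 2π·19/6 = 20 Å

20 Å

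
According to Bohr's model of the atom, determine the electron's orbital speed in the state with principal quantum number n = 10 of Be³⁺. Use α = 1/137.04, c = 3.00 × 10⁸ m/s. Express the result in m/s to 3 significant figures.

v_n = Zαc/n = 4 × 0.00730 × 3.00 × 10⁸ / 10
    = 8.76 × 10⁵ m/s

8.76 × 10⁵ m/s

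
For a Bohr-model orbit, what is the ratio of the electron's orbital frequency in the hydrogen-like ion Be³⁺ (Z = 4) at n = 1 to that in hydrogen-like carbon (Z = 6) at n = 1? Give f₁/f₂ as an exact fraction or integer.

f ∝ Z^2 · n^-3
f₁/f₂ = (4/6)^2 · (1/1)^-3 = 4/9

4/9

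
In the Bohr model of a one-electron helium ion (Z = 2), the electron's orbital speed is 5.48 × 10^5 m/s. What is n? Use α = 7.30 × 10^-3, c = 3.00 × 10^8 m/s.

v_n = Zαc/n ⇒ n = Zαc/v = 2 × 0.00730 × 3.00 × 10^8 / 5.48 × 10^5 ≈ 7.99
n = 8

8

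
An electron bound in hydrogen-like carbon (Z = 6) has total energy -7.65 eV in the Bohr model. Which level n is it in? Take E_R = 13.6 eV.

8

E_n = −E_R Z²/n² ⇒ n² = E_R Z²/(−E_n) = 13.6 × 6² / 7.65 ≈ 64.00
n = 8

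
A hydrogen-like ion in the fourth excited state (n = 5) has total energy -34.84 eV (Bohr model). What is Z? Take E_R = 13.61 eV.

8

E_n = −E_R Z²/n² ⇒ Z² = −E_n n²/E_R = 34.84 × 5² / 13.61 ≈ 64.00
Z = 8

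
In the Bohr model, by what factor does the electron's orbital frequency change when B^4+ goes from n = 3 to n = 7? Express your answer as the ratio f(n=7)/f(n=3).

27/343

f ∝ Z^2 · n^-3; with Z fixed, f ∝ n^-3.
f(n=7)/f(n=3) = (7/3)^-3 = 27/343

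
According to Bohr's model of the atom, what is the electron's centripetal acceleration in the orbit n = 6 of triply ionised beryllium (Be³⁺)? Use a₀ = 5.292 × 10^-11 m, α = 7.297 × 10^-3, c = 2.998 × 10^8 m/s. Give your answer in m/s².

4.466 × 10^21 m/s²

r = n²a₀/Z = 4.763 × 10^-10 m, v = Zαc/n = 1.458 × 10^6 m/s
a = v²/r = (1.458 × 10^6)² / 4.763 × 10^-10 = 4.466 × 10^21 m/s²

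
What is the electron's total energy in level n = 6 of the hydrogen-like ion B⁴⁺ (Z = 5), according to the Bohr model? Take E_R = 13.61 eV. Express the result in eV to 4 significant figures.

E_n = −E_R·Z²/n² = −13.61 × 5²/6² = -9.451 eV

-9.451 eV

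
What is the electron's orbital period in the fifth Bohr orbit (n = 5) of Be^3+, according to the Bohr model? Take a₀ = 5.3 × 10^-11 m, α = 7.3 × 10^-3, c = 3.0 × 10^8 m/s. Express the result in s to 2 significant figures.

r = n²a₀/Z = 5²·5.3 × 10^-11/4 = 3.3 × 10^-10 m
v = Zαc/n = 4·0.0073·3.0 × 10^8/5 = 1.8 × 10^6 m/s
T = 2πr/v = 1.2 × 10^-15 s

1.2 × 10^-15 s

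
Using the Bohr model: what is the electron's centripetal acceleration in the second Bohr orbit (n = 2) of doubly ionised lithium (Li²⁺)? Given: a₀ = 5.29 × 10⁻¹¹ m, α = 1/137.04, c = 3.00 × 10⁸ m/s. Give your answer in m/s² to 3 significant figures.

1.53 × 10²³ m/s²

r = n²a₀/Z = 7.05 × 10⁻¹¹ m, v = Zαc/n = 3.28 × 10⁶ m/s
a = v²/r = (3.28 × 10⁶)² / 7.05 × 10⁻¹¹ = 1.53 × 10²³ m/s²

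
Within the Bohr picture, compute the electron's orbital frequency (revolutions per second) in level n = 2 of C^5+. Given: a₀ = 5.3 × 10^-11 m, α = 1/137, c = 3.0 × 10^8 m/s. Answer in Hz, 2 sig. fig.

r = n²a₀/Z = 3.5 × 10^-11 m, v = Zαc/n = 6.6 × 10^6 m/s
f = v/(2πr) = 3.0 × 10^16 Hz

3.0 × 10^16 Hz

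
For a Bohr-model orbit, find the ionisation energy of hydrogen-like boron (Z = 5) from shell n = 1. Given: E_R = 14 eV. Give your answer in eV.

E_n = −E_R·Z²/n² = −14 × 5²/1² eV = -350 eV
Ionisation energy = −E_n = 350 eV

350 eV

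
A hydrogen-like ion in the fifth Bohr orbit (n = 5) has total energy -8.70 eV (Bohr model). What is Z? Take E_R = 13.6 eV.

4

E_n = −E_R Z²/n² ⇒ Z² = −E_n n²/E_R = 8.70 × 5² / 13.6 ≈ 15.99
Z = 4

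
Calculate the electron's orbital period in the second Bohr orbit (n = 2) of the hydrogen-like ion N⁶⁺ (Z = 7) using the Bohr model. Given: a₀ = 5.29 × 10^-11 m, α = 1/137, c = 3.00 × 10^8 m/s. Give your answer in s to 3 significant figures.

2.48 × 10^-17 s

r = n²a₀/Z = 2²·5.29 × 10^-11/7 = 3.02 × 10^-11 m
v = Zαc/n = 7·0.00730·3.00 × 10^8/2 = 7.66 × 10^6 m/s
T = 2πr/v = 2.48 × 10^-17 s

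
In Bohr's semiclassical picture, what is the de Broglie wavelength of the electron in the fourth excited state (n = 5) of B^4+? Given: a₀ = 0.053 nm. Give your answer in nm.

The Bohr quantisation condition is nλ = 2πr_n.
r_n = n²a₀/Z = 0.27 nm
λ = 2πr_n/n = 2π·0.27/5 = 0.33 nm

0.33 nm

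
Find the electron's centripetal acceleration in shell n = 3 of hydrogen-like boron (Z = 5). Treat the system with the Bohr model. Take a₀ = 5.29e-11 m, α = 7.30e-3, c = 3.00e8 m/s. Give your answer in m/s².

r = n²a₀/Z = 9.52e-11 m, v = Zαc/n = 3.65e6 m/s
a = v²/r = (3.65e6)² / 9.52e-11 = 1.40e23 m/s²

1.40e23 m/s²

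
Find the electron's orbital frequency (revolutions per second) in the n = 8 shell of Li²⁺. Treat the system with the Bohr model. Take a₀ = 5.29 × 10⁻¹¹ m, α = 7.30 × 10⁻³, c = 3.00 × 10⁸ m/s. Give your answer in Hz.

r = n²a₀/Z = 1.13 × 10⁻⁹ m, v = Zαc/n = 8.21 × 10⁵ m/s
f = v/(2πr) = 1.16 × 10¹⁴ Hz

1.16 × 10¹⁴ Hz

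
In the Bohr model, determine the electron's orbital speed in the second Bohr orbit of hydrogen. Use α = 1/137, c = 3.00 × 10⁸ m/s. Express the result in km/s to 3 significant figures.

1090 km/s

v_n = Zαc/n = 1 × 0.00730 × 3.00 × 10⁸ / 2
    = 1090 km/s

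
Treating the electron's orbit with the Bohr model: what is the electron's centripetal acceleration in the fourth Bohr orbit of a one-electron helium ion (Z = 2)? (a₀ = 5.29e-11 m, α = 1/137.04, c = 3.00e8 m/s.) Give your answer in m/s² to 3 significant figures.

r = n²a₀/Z = 4.23e-10 m, v = Zαc/n = 1.09e6 m/s
a = v²/r = (1.09e6)² / 4.23e-10 = 2.83e21 m/s²

2.83e21 m/s²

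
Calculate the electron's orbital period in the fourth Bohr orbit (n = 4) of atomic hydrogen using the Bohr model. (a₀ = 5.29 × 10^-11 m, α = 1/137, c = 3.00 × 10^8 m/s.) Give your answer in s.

r = n²a₀/Z = 4²·5.29 × 10^-11/1 = 8.46 × 10^-10 m
v = Zαc/n = 1·0.00730·3.00 × 10^8/4 = 5.47 × 10^5 m/s
T = 2πr/v = 9.71 × 10^-15 s

9.71 × 10^-15 s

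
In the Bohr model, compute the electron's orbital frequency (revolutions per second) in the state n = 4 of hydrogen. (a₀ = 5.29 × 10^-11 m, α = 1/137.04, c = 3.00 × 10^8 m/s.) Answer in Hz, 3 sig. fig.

r = n²a₀/Z = 8.46 × 10^-10 m, v = Zαc/n = 5.47 × 10^5 m/s
f = v/(2πr) = 1.03 × 10^14 Hz

1.03 × 10^14 Hz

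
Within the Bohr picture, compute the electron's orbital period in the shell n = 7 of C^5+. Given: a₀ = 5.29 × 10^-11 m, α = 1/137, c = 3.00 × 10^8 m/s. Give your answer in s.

1.45 × 10^-15 s

r = n²a₀/Z = 7²·5.29 × 10^-11/6 = 4.32 × 10^-10 m
v = Zαc/n = 6·0.00730·3.00 × 10^8/7 = 1.88 × 10^6 m/s
T = 2πr/v = 1.45 × 10^-15 s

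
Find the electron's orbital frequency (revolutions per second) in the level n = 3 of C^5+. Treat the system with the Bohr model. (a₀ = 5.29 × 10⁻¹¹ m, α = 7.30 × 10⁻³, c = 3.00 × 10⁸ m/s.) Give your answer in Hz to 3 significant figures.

8.79 × 10¹⁵ Hz

r = n²a₀/Z = 7.94 × 10⁻¹¹ m, v = Zαc/n = 4.38 × 10⁶ m/s
f = v/(2πr) = 8.79 × 10¹⁵ Hz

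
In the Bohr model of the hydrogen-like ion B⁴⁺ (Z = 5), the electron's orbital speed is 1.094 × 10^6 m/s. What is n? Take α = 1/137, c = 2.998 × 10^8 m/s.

v_n = Zαc/n ⇒ n = Zαc/v = 5 × 0.007299 × 2.998 × 10^8 / 1.094 × 10^6 ≈ 10.00
n = 10

10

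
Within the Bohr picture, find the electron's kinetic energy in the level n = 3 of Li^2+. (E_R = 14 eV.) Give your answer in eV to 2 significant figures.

14 eV

For a Coulomb orbit the virial theorem gives K = −E_n.
E_n = −E_R·Z²/n², so K = E_R·Z²/n² = 14 × 3²/3² = 14 eV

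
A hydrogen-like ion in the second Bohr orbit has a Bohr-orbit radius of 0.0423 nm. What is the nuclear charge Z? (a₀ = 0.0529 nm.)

5

r_n = n²a₀/Z ⇒ Z = n²a₀/r = 2² × 0.0529 / 0.0423 ≈ 5.00
Z = 5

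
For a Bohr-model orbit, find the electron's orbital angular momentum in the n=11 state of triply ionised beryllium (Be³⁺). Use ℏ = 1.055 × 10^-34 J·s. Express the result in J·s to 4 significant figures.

1.160 × 10^-33 J·s

L_n = nℏ = 11 × 1.055 × 10^-34 = 1.160 × 10^-33 J·s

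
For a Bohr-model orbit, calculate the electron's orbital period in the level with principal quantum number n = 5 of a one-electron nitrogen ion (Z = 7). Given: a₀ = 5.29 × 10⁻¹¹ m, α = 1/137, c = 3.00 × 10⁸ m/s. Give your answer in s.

r = n²a₀/Z = 5²·5.29 × 10⁻¹¹/7 = 1.89 × 10⁻¹⁰ m
v = Zαc/n = 7·0.00730·3.00 × 10⁸/5 = 3.07 × 10⁶ m/s
T = 2πr/v = 3.87 × 10⁻¹⁶ s

3.87 × 10⁻¹⁶ s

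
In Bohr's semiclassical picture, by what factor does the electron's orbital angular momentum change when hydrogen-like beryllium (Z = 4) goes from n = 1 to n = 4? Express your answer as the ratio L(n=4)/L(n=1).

4

L = nℏ depends only on n, so L ∝ n.
L(n=4)/L(n=1) = (4/1)^1 = 4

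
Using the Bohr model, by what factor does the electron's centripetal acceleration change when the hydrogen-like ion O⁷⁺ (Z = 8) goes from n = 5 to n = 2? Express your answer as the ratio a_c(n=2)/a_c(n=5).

a_c ∝ Z^3 · n^-4; with Z fixed, a_c ∝ n^-4.
a_c(n=2)/a_c(n=5) = (2/5)^-4 = 625/16

625/16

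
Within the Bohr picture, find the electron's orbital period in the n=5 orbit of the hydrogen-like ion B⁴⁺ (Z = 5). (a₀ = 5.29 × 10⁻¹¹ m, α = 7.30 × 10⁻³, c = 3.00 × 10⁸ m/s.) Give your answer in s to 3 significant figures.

r = n²a₀/Z = 5²·5.29 × 10⁻¹¹/5 = 2.64 × 10⁻¹⁰ m
v = Zαc/n = 5·0.00730·3.00 × 10⁸/5 = 2.19 × 10⁶ m/s
T = 2πr/v = 7.59 × 10⁻¹⁶ s

7.59 × 10⁻¹⁶ s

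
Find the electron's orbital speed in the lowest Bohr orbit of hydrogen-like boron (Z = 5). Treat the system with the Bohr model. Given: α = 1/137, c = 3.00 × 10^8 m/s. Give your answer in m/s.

v_n = Zαc/n = 5 × 0.00730 × 3.00 × 10^8 / 1
    = 1.09 × 10^7 m/s

1.09 × 10^7 m/s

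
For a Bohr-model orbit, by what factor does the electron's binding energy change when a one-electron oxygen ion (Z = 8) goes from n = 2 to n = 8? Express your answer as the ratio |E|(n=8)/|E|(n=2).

|E| ∝ Z^2 · n^-2; with Z fixed, |E| ∝ n^-2.
|E|(n=8)/|E|(n=2) = (8/2)^-2 = 1/16

1/16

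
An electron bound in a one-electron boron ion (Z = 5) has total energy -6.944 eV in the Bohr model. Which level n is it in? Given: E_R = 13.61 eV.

7

E_n = −E_R Z²/n² ⇒ n² = E_R Z²/(−E_n) = 13.61 × 5² / 6.944 ≈ 49.00
n = 7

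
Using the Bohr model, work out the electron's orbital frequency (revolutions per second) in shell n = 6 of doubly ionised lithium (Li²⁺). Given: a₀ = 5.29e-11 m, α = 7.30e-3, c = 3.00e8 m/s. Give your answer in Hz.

r = n²a₀/Z = 6.35e-10 m, v = Zαc/n = 1.09e6 m/s
f = v/(2πr) = 2.75e14 Hz

2.75e14 Hz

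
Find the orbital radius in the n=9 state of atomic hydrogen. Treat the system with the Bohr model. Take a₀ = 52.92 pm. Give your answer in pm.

4287 pm

r_n = n²a₀/Z = 9² × 52.92 / 1
    = 81 × 52.92 / 1 = 4287 pm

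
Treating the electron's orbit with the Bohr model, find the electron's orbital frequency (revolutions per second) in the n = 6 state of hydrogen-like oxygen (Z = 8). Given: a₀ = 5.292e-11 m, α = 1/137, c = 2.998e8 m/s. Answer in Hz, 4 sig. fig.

1.950e15 Hz

r = n²a₀/Z = 2.381e-10 m, v = Zαc/n = 2.918e6 m/s
f = v/(2πr) = 1.950e15 Hz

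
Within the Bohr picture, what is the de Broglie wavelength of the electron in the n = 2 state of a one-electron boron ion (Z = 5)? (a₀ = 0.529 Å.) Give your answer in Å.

1.33 Å

The Bohr quantisation condition is nλ = 2πr_n.
r_n = n²a₀/Z = 0.423 Å
λ = 2πr_n/n = 2π·0.423/2 = 1.33 Å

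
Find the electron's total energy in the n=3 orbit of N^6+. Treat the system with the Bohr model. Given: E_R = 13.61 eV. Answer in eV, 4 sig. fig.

E_n = −E_R·Z²/n² = −13.61 × 7²/3² = -74.10 eV

-74.10 eV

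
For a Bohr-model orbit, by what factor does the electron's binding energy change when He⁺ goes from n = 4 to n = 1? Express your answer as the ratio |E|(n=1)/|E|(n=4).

16

|E| ∝ Z^2 · n^-2; with Z fixed, |E| ∝ n^-2.
|E|(n=1)/|E|(n=4) = (1/4)^-2 = 16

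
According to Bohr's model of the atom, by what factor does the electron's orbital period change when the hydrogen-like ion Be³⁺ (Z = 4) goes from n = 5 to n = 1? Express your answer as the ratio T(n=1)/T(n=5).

T ∝ Z^-2 · n^3; with Z fixed, T ∝ n^3.
T(n=1)/T(n=5) = (1/5)^3 = 1/125

1/125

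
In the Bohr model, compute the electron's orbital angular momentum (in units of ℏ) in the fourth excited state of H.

L_n = nℏ, so L/ℏ = n = 5.

5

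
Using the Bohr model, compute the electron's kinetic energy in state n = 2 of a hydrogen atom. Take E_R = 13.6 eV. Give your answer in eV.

For a Coulomb orbit the virial theorem gives K = −E_n.
E_n = −E_R·Z²/n², so K = E_R·Z²/n² = 13.6 × 1²/2² = 3.40 eV

3.40 eV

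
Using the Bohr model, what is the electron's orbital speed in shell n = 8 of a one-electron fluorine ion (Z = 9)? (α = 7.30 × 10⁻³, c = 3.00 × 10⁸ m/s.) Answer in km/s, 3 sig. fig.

v_n = Zαc/n = 9 × 0.00730 × 3.00 × 10⁸ / 8
    = 2460 km/s

2460 km/s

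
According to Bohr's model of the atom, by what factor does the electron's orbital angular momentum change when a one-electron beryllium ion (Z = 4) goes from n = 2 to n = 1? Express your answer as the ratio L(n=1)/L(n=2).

1/2

L = nℏ depends only on n, so L ∝ n.
L(n=1)/L(n=2) = (1/2)^1 = 1/2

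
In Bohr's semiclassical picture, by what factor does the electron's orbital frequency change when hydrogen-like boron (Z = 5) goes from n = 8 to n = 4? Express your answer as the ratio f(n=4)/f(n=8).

8

f ∝ Z^2 · n^-3; with Z fixed, f ∝ n^-3.
f(n=4)/f(n=8) = (4/8)^-3 = 8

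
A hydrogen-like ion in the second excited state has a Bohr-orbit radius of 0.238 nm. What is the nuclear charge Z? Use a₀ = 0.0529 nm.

r_n = n²a₀/Z ⇒ Z = n²a₀/r = 3² × 0.0529 / 0.238 ≈ 2.00
Z = 2

2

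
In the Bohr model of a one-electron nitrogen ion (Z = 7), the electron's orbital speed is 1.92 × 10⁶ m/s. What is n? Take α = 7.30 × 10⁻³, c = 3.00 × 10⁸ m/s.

v_n = Zαc/n ⇒ n = Zαc/v = 7 × 0.00730 × 3.00 × 10⁸ / 1.92 × 10⁶ ≈ 7.98
n = 8

8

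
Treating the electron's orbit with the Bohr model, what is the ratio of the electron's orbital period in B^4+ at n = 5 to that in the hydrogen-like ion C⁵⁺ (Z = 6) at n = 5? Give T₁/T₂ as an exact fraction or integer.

T ∝ Z^-2 · n^3
T₁/T₂ = (5/6)^-2 · (5/5)^3 = 36/25

36/25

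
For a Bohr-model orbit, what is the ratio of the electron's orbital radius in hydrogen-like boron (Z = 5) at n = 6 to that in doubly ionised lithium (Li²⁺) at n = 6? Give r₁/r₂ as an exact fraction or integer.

3/5

r ∝ Z^-1 · n^2
r₁/r₂ = (5/3)^-1 · (6/6)^2 = 3/5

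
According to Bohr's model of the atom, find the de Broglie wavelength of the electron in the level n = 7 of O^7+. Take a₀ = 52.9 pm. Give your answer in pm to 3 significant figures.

291 pm

The Bohr quantisation condition is nλ = 2πr_n.
r_n = n²a₀/Z = 324 pm
λ = 2πr_n/n = 2π·324/7 = 291 pm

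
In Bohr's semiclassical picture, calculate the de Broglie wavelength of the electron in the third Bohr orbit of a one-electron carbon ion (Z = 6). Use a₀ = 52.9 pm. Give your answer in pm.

The Bohr quantisation condition is nλ = 2πr_n.
r_n = n²a₀/Z = 79.3 pm
λ = 2πr_n/n = 2π·79.3/3 = 166 pm

166 pm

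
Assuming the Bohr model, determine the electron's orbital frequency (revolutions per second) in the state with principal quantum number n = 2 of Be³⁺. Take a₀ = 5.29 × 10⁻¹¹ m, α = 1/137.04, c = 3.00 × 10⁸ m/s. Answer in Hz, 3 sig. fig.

1.32 × 10¹⁶ Hz

r = n²a₀/Z = 5.29 × 10⁻¹¹ m, v = Zαc/n = 4.38 × 10⁶ m/s
f = v/(2πr) = 1.32 × 10¹⁶ Hz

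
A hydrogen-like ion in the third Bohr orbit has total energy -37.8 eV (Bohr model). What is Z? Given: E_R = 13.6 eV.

5

E_n = −E_R Z²/n² ⇒ Z² = −E_n n²/E_R = 37.8 × 3² / 13.6 ≈ 25.01
Z = 5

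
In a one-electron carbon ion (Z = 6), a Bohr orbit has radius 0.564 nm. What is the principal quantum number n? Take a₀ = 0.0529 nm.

8

r_n = n²a₀/Z ⇒ n² = rZ/a₀ = 0.564 × 6 / 0.0529 ≈ 63.97
n = 8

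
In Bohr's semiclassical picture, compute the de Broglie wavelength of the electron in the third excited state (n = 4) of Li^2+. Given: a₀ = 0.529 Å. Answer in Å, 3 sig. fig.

The Bohr quantisation condition is nλ = 2πr_n.
r_n = n²a₀/Z = 2.82 Å
λ = 2πr_n/n = 2π·2.82/4 = 4.43 Å

4.43 Å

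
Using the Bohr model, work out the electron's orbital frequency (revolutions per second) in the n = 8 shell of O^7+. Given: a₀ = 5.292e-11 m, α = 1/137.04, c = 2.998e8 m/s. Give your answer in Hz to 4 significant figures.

r = n²a₀/Z = 4.234e-10 m, v = Zαc/n = 2.188e6 m/s
f = v/(2πr) = 8.224e14 Hz

8.224e14 Hz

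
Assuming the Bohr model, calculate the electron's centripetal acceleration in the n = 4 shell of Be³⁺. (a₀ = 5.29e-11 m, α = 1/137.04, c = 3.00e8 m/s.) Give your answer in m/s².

2.26e22 m/s²

r = n²a₀/Z = 2.12e-10 m, v = Zαc/n = 2.19e6 m/s
a = v²/r = (2.19e6)² / 2.12e-10 = 2.26e22 m/s²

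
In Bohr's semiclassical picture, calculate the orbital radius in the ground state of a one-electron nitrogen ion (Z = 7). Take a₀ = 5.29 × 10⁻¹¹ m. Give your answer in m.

7.56 × 10⁻¹² m

r_n = n²a₀/Z = 1² × 5.29 × 10⁻¹¹ / 7
    = 1 × 5.29 × 10⁻¹¹ / 7 = 7.56 × 10⁻¹² m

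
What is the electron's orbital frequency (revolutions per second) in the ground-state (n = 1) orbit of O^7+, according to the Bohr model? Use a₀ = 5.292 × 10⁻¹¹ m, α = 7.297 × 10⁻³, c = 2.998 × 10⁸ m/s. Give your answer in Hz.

r = n²a₀/Z = 6.615 × 10⁻¹² m, v = Zαc/n = 1.750 × 10⁷ m/s
f = v/(2πr) = 4.211 × 10¹⁷ Hz

4.211 × 10¹⁷ Hz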